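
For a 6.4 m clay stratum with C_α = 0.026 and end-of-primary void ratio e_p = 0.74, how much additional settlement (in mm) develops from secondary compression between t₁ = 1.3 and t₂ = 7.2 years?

Secondary compression: S_s = C_α·H/(1+e_p)·log₁₀(t₂/t₁)
S_s = 0.026×6.4/(1+0.74)×log₁₀(7.2/1.3)
    = 0.09563 × 0.7434 = 0.07109 m

S_s ≈ 71.1 mm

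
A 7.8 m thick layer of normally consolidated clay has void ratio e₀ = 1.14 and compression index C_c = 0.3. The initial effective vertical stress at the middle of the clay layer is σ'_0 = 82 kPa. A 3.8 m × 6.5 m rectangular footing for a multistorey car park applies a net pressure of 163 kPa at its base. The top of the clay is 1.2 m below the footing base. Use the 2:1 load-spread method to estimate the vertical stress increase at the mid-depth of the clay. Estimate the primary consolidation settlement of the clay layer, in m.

Mid-depth of clay below the footing base: z = 1.2 + 7.8/2 = 5.1 m.
Stress increase at mid-clay by the 2:1 spreading method:
Δσ = qBL/((B+z)(L+z)) = 163×3.8×6.5/((3.8+5.1)(6.5+5.1)) = 38.997 kPa
Final effective stress: σ'_f = σ'_0 + Δσ = 82 + 38.997 = 121 kPa.
Normally consolidated clay, so the full stress increment lies on the virgin compression line:
S_c = C_c·H/(1+e₀)·log₁₀(σ'_f/σ'_0) = 0.3×7.8/(1+1.14)×log₁₀(121/82)
    = 1.0935 × 0.16897 = 0.1848 m

S_c ≈ 0.185 m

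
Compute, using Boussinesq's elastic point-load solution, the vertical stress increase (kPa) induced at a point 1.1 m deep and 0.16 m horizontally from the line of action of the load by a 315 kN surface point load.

Δσ_z ≈ 118 kPa

Boussinesq vertical stress below a point load on an elastic half-space:
Δσ_z = 3P/(2πz²) · [1 + (r/z)²]^(−5/2)
r/z = 0.16/1.1 = 0.14545; [1+(r/z)²]^(−5/2) = 0.94901.
Δσ_z = 3×315/(2π×1.1²) × 0.94901 = 124.3 × 0.94901 = 118 kPa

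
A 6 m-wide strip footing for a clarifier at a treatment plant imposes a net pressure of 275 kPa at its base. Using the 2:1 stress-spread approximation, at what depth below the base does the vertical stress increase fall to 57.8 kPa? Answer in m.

2:1 spreading — at depth z the loaded area has grown by z in each plan dimension:
qB/(B+z) = Δσ_z ⇒ z = qB/Δσ_z − B = 275×6/57.8 − 6 = 22.55 m

z ≈ 22.5 m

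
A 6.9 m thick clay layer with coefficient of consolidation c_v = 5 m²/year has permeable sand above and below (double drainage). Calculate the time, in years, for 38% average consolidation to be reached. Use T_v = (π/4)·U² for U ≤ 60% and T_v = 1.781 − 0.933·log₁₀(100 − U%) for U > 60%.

Drainage path length: H_d = H/2 = 3.45 m (double drainage).
U ≤ 60%: T_v = (π/4)·U² = (π/4)×0.38² = 0.11341.
t = T_v·H_d²/c_v = 0.11341×3.45²/5 = 0.27 years.

t ≈ 0.27 years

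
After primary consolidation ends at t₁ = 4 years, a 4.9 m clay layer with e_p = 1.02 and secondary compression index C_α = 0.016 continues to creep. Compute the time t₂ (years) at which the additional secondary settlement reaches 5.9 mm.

t₂ ≈ 5.68 years

S_s = C_α·H/(1+e_p)·log₁₀(t₂/t₁) ⇒ log₁₀(t₂/t₁) = S_s·(1+e_p)/(C_α·H).
log₁₀(t₂/t₁) = 0.0059 × (1+1.02) / (0.016×4.9) = 0.152
t₂ = t₁ × 10^0.152 = 4 × 1.419 = 5.676 years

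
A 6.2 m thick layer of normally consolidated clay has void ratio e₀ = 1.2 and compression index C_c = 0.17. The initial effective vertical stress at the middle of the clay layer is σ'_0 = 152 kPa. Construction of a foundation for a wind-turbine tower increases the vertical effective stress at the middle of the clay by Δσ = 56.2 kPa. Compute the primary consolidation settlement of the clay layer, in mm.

S_c ≈ 65.5 mm

Final effective stress: σ'_f = σ'_0 + Δσ = 152 + 56.2 = 208.2 kPa.
Normally consolidated clay, so the full stress increment lies on the virgin compression line:
S_c = C_c·H/(1+e₀)·log₁₀(σ'_f/σ'_0) = 0.17×6.2/(1+1.2)×log₁₀(208.2/152)
    = 0.47909 × 0.13664 = 0.06546 m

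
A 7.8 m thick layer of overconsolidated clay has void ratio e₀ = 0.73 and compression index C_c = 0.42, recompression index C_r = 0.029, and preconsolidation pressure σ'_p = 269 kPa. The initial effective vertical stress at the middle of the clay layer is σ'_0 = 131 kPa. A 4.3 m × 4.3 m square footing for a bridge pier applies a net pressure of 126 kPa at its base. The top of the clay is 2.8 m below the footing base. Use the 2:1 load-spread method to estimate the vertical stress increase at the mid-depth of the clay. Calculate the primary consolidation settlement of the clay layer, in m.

S_c ≈ 0.00779 m

Mid-depth of clay below the footing base: z = 2.8 + 7.8/2 = 6.7 m.
Stress increase at mid-clay by the 2:1 spreading method:
Δσ = qBL/((B+z)(L+z)) = 126×4.3×4.3/((4.3+6.7)(4.3+6.7)) = 19.254 kPa
Final effective stress: σ'_f = 131 + 19.254 = 150.25 kPa.
σ'_f = 150.25 ≤ σ'_p = 269 kPa, so the clay remains overconsolidated and only the recompression index applies:
S_c = C_r·H/(1+e₀)·log₁₀(σ'_f/σ'_0) = 0.029×7.8/1.73×log₁₀(150.25/131)
    = 0.13075 × 0.059543 = 0.007785 m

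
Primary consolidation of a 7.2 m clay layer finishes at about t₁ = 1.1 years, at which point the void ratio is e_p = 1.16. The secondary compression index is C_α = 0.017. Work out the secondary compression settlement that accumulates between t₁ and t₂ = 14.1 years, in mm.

S_s ≈ 62.8 mm

Secondary compression: S_s = C_α·H/(1+e_p)·log₁₀(t₂/t₁)
S_s = 0.017×7.2/(1+1.16)×log₁₀(14.1/1.1)
    = 0.05667 × 1.108 = 0.06278 m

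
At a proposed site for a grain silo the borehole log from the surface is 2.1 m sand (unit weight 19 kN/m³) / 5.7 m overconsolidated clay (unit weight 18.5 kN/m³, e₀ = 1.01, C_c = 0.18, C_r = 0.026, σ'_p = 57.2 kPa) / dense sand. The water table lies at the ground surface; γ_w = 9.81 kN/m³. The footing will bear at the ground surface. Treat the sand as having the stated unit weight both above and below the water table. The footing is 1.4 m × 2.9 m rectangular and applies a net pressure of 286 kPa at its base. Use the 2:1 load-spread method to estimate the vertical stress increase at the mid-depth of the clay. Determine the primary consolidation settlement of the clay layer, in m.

Mid-depth of clay below the ground surface: z = 2.1 + 5.7/2 = 4.95 m.
Total vertical stress at mid-clay: σ_v = 19×2.1 + 18.5×2.85 = 92.625 kPa.
Pore pressure: u = 9.81×(4.95 − 0) = 48.56 kPa.
Initial effective stress: σ'_0 = σ_v − u = 92.625 − 48.56 = 44.065 kPa.
Stress increase at mid-clay by the 2:1 spreading method:
Δσ = qBL/((B+z)(L+z)) = 286×1.4×2.9/((1.4+4.95)(2.9+4.95)) = 23.294 kPa
Final effective stress: σ'_f = 44.065 + 23.294 = 67.359 kPa.
σ'_f = 67.359 > σ'_p = 57.2 kPa, so the stress path crosses the preconsolidation pressure — recompression up to σ'_p, then virgin compression beyond:
S_c = H/(1+e₀)·[C_r·log₁₀(σ'_p/σ'_0) + C_c·log₁₀(σ'_f/σ'_p)]
    = 5.7/2.01 × [0.026×log₁₀(57.2/44.065) + 0.18×log₁₀(67.359/57.2)]
    = 2.8358 × [0.0029459 + 0.01278] = 0.0446 m

S_c ≈ 0.0446 m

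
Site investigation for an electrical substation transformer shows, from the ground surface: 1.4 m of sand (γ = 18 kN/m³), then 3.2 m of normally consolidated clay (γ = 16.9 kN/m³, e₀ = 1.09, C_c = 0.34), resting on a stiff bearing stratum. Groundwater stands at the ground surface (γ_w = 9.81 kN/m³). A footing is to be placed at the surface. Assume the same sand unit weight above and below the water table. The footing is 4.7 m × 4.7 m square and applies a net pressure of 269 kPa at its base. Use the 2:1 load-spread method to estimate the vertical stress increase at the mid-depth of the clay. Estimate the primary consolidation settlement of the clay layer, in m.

Mid-depth of clay below the ground surface: z = 1.4 + 3.2/2 = 3 m.
Total vertical stress at mid-clay: σ_v = 18×1.4 + 16.9×1.6 = 52.24 kPa.
Pore pressure: u = 9.81×(3 − 0) = 29.43 kPa.
Initial effective stress: σ'_0 = σ_v − u = 52.24 − 29.43 = 22.81 kPa.
Stress increase at mid-clay by the 2:1 spreading method:
Δσ = qBL/((B+z)(L+z)) = 269×4.7×4.7/((4.7+3)(4.7+3)) = 100.22 kPa
Final effective stress: σ'_f = σ'_0 + Δσ = 22.81 + 100.22 = 123.03 kPa.
Normally consolidated clay, so the full stress increment lies on the virgin compression line:
S_c = C_c·H/(1+e₀)·log₁₀(σ'_f/σ'_0) = 0.34×3.2/(1+1.09)×log₁₀(123.03/22.81)
    = 0.52057 × 0.73189 = 0.381 m

S_c ≈ 0.381 m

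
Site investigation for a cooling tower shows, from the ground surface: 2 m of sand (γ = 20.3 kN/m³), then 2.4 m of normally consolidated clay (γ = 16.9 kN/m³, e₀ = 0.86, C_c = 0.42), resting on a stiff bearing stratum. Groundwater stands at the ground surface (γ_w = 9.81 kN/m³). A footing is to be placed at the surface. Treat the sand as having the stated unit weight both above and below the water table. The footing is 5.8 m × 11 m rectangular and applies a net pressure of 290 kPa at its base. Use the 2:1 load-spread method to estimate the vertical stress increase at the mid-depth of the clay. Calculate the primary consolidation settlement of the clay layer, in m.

Mid-depth of clay below the ground surface: z = 2 + 2.4/2 = 3.2 m.
Total vertical stress at mid-clay: σ_v = 20.3×2 + 16.9×1.2 = 60.88 kPa.
Pore pressure: u = 9.81×(3.2 − 0) = 31.392 kPa.
Initial effective stress: σ'_0 = σ_v − u = 60.88 − 31.392 = 29.488 kPa.
Stress increase at mid-clay by the 2:1 spreading method:
Δσ = qBL/((B+z)(L+z)) = 290×5.8×11/((5.8+3.2)(11+3.2)) = 144.77 kPa
Final effective stress: σ'_f = σ'_0 + Δσ = 29.488 + 144.77 = 174.26 kPa.
Normally consolidated clay, so the full stress increment lies on the virgin compression line:
S_c = C_c·H/(1+e₀)·log₁₀(σ'_f/σ'_0) = 0.42×2.4/(1+0.86)×log₁₀(174.26/29.488)
    = 0.54194 × 0.77155 = 0.4181 m

S_c ≈ 0.418 m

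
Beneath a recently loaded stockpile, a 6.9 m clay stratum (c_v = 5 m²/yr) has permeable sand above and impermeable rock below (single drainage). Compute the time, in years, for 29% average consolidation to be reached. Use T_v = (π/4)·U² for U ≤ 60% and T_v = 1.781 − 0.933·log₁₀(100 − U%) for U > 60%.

t ≈ 0.629 years

Drainage path length: H_d = H = 6.9 m (single drainage).
U ≤ 60%: T_v = (π/4)·U² = (π/4)×0.29² = 0.066052.
t = T_v·H_d²/c_v = 0.066052×6.9²/5 = 0.6289 years.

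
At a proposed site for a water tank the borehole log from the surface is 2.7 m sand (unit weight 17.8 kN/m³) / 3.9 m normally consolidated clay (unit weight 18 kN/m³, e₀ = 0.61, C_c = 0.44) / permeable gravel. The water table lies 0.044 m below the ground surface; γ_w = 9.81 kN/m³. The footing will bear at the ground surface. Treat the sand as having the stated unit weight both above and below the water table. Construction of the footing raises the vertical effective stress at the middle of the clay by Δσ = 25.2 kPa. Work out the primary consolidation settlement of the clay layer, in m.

Mid-depth of clay below the ground surface: z = 2.7 + 3.9/2 = 4.65 m.
Total vertical stress at mid-clay: σ_v = 17.8×2.7 + 18×1.95 = 83.16 kPa.
Pore pressure: u = 9.81×(4.65 − 0.044) = 45.185 kPa.
Initial effective stress: σ'_0 = σ_v − u = 83.16 − 45.185 = 37.975 kPa.
Final effective stress: σ'_f = σ'_0 + Δσ = 37.975 + 25.2 = 63.175 kPa.
Normally consolidated clay, so the full stress increment lies on the virgin compression line:
S_c = C_c·H/(1+e₀)·log₁₀(σ'_f/σ'_0) = 0.44×3.9/(1+0.61)×log₁₀(63.175/37.975)
    = 1.0658 × 0.22105 = 0.2356 m

S_c ≈ 0.236 m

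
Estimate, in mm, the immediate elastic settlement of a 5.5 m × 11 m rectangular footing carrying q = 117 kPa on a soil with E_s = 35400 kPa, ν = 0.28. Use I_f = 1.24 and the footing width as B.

Immediate (elastic) settlement: S_e = q·B·(1−ν²)/E_s · I_f.
S_e = 117 × 5.5 × (1 − 0.28²) / 35400 × 1.24
    = 117 × 5.5 × 0.9216 / 35400 × 1.24
    = 0.02077 m = 20.77 mm

S_e ≈ 20.8 mm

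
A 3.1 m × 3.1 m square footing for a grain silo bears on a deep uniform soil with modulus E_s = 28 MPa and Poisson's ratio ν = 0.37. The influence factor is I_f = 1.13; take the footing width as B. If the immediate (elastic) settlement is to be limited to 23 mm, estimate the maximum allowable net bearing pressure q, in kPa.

q ≈ 213 kPa

E_s = 28 MPa = 28000 kPa.
S_e = q·B·(1−ν²)/E_s · I_f  ⇒  q = S_e·E_s / (B·(1−ν²)·I_f).
q = 0.023 × 28000 / (3.1 × 0.8631 × 1.13) = 213 kPa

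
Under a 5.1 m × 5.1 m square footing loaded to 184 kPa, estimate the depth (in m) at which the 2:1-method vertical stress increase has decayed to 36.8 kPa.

2:1 spreading — at depth z the loaded area has grown by z in each plan dimension:
qB²/(B+z)² = Δσ_z ⇒ z = B(√(q/Δσ_z) − 1) = 5.1×(√(184/36.8) − 1) = 6.304 m

z ≈ 6.3 m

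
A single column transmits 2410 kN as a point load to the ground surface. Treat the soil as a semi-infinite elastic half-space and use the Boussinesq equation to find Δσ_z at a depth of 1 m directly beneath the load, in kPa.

Δσ_z ≈ 1150 kPa

Boussinesq vertical stress below a point load on an elastic half-space:
Δσ_z = 3P/(2πz²) · [1 + (r/z)²]^(−5/2)
r/z = 0/1 = 0; [1+(r/z)²]^(−5/2) = 1.
Δσ_z = 3×2410/(2π×1²) × 1 = 1150.7 × 1 = 1151 kPa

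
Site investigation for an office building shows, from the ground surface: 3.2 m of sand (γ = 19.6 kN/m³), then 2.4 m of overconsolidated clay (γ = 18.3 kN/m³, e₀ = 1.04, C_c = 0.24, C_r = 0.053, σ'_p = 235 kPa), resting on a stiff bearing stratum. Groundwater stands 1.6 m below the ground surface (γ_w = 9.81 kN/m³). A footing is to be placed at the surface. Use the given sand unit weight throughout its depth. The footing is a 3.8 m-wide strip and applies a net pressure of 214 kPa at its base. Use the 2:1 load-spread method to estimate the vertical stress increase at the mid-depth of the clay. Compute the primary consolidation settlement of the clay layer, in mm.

S_c ≈ 27.2 mm

Mid-depth of clay below the ground surface: z = 3.2 + 2.4/2 = 4.4 m.
Total vertical stress at mid-clay: σ_v = 19.6×3.2 + 18.3×1.2 = 84.68 kPa.
Pore pressure: u = 9.81×(4.4 − 1.6) = 27.468 kPa.
Initial effective stress: σ'_0 = σ_v − u = 84.68 − 27.468 = 57.212 kPa.
Stress increase at mid-clay by the 2:1 spreading method:
Δσ = qB/(B+z) = 214×3.8/(3.8+4.4) = 99.171 kPa
Final effective stress: σ'_f = 57.212 + 99.171 = 156.38 kPa.
σ'_f = 156.38 ≤ σ'_p = 235 kPa, so the clay remains overconsolidated and only the recompression index applies:
S_c = C_r·H/(1+e₀)·log₁₀(σ'_f/σ'_0) = 0.053×2.4/2.04×log₁₀(156.38/57.212)
    = 0.062355 × 0.43669 = 0.02723 m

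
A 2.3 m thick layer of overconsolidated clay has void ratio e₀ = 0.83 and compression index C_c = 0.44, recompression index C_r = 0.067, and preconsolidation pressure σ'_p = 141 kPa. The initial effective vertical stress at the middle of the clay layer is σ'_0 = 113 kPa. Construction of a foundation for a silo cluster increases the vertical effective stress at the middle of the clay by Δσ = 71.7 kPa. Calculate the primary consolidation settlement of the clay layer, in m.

S_c ≈ 0.0729 m

Final effective stress: σ'_f = 113 + 71.7 = 184.7 kPa.
σ'_f = 184.7 > σ'_p = 141 kPa, so the stress path crosses the preconsolidation pressure — recompression up to σ'_p, then virgin compression beyond:
S_c = H/(1+e₀)·[C_r·log₁₀(σ'_p/σ'_0) + C_c·log₁₀(σ'_f/σ'_p)]
    = 2.3/1.83 × [0.067×log₁₀(141/113) + 0.44×log₁₀(184.7/141)]
    = 1.2568 × [0.0064414 + 0.051589] = 0.07293 m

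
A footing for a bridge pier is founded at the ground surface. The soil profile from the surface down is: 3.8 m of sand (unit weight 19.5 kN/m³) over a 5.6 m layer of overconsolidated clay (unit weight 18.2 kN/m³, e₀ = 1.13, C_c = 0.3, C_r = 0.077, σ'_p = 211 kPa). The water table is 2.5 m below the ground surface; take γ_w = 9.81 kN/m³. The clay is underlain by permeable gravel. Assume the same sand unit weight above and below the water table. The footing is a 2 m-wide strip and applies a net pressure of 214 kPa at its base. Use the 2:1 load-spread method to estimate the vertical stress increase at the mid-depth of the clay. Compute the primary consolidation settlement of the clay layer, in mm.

S_c ≈ 40.6 mm

Mid-depth of clay below the ground surface: z = 3.8 + 5.6/2 = 6.6 m.
Total vertical stress at mid-clay: σ_v = 19.5×3.8 + 18.2×2.8 = 125.06 kPa.
Pore pressure: u = 9.81×(6.6 − 2.5) = 40.221 kPa.
Initial effective stress: σ'_0 = σ_v − u = 125.06 − 40.221 = 84.839 kPa.
Stress increase at mid-clay by the 2:1 spreading method:
Δσ = qB/(B+z) = 214×2/(2+6.6) = 49.767 kPa
Final effective stress: σ'_f = 84.839 + 49.767 = 134.61 kPa.
σ'_f = 134.61 ≤ σ'_p = 211 kPa, so the clay remains overconsolidated and only the recompression index applies:
S_c = C_r·H/(1+e₀)·log₁₀(σ'_f/σ'_0) = 0.077×5.6/2.13×log₁₀(134.61/84.839)
    = 0.20244 × 0.20048 = 0.04059 m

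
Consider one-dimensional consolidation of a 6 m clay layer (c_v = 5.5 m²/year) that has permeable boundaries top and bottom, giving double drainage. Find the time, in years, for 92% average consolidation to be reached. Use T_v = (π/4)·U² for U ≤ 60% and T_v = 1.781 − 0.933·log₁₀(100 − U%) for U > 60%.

t ≈ 1.54 years

Drainage path length: H_d = H/2 = 3 m (double drainage).
U > 60%: T_v = 1.781 − 0.933·log₁₀(100 − 92) = 0.93842.
t = T_v·H_d²/c_v = 0.93842×3²/5.5 = 1.536 years.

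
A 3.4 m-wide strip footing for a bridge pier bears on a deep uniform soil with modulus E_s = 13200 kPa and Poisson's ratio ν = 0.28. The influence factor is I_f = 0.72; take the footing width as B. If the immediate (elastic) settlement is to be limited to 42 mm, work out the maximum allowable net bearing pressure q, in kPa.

q ≈ 246 kPa

S_e = q·B·(1−ν²)/E_s · I_f  ⇒  q = S_e·E_s / (B·(1−ν²)·I_f).
q = 0.042 × 13200 / (3.4 × 0.9216 × 0.72) = 245.7 kPa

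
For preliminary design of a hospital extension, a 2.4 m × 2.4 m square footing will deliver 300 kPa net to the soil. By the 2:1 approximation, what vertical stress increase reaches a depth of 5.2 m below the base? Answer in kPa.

By the 2:1 method the load spreads at 1 horizontal : 2 vertical, so at depth z the loaded area has grown by z in each plan dimension:
Δσ = qBL/((B+z)(L+z)) = 300×2.4×2.4/((2.4+5.2)(2.4+5.2)) = 29.917 kPa

Δσ_z ≈ 29.9 kPa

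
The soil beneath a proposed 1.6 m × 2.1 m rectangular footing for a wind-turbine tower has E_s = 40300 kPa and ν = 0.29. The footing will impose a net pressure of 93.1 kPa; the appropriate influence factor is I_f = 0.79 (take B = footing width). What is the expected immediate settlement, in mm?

Immediate (elastic) settlement: S_e = q·B·(1−ν²)/E_s · I_f.
S_e = 93.1 × 1.6 × (1 − 0.29²) / 40300 × 0.79
    = 93.1 × 1.6 × 0.9159 / 40300 × 0.79
    = 0.002674 m = 2.674 mm

S_e ≈ 2.67 mm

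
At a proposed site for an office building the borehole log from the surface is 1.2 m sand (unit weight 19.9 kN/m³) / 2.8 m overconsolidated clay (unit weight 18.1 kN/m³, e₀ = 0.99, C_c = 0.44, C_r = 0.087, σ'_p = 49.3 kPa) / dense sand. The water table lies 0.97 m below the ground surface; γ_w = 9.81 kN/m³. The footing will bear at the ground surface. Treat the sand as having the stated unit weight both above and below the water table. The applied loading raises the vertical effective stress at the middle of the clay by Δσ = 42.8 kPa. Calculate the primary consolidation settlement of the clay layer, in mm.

Mid-depth of clay below the ground surface: z = 1.2 + 2.8/2 = 2.6 m.
Total vertical stress at mid-clay: σ_v = 19.9×1.2 + 18.1×1.4 = 49.22 kPa.
Pore pressure: u = 9.81×(2.6 − 0.97) = 15.99 kPa.
Initial effective stress: σ'_0 = σ_v − u = 49.22 − 15.99 = 33.23 kPa.
Final effective stress: σ'_f = 33.23 + 42.8 = 76.03 kPa.
σ'_f = 76.03 > σ'_p = 49.3 kPa, so the stress path crosses the preconsolidation pressure — recompression up to σ'_p, then virgin compression beyond:
S_c = H/(1+e₀)·[C_r·log₁₀(σ'_p/σ'_0) + C_c·log₁₀(σ'_f/σ'_p)]
    = 2.8/1.99 × [0.087×log₁₀(49.3/33.23) + 0.44×log₁₀(76.03/49.3)]
    = 1.407 × [0.014905 + 0.082781] = 0.1374 m

S_c ≈ 137 mm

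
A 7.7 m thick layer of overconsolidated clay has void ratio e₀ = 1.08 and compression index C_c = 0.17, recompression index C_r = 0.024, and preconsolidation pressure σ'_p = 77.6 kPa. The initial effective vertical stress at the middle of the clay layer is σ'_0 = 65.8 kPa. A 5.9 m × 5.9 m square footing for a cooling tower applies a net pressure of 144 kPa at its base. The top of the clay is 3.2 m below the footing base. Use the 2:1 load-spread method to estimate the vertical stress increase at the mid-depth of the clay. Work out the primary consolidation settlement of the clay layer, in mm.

S_c ≈ 63.6 mm

Mid-depth of clay below the footing base: z = 3.2 + 7.7/2 = 7.05 m.
Stress increase at mid-clay by the 2:1 spreading method:
Δσ = qBL/((B+z)(L+z)) = 144×5.9×5.9/((5.9+7.05)(5.9+7.05)) = 29.89 kPa
Final effective stress: σ'_f = 65.8 + 29.89 = 95.69 kPa.
σ'_f = 95.69 > σ'_p = 77.6 kPa, so the stress path crosses the preconsolidation pressure — recompression up to σ'_p, then virgin compression beyond:
S_c = H/(1+e₀)·[C_r·log₁₀(σ'_p/σ'_0) + C_c·log₁₀(σ'_f/σ'_p)]
    = 7.7/2.08 × [0.024×log₁₀(77.6/65.8) + 0.17×log₁₀(95.69/77.6)]
    = 3.7019 × [0.0017193 + 0.015471] = 0.06364 m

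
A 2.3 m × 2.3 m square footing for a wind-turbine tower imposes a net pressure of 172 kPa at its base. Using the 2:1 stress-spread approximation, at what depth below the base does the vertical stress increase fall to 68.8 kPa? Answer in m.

z ≈ 1.34 m

2:1 spreading — at depth z the loaded area has grown by z in each plan dimension:
qB²/(B+z)² = Δσ_z ⇒ z = B(√(q/Δσ_z) − 1) = 2.3×(√(172/68.8) − 1) = 1.337 m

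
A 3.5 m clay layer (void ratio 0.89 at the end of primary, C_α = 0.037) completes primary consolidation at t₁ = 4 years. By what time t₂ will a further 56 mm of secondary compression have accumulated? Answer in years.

S_s = C_α·H/(1+e_p)·log₁₀(t₂/t₁) ⇒ log₁₀(t₂/t₁) = S_s·(1+e_p)/(C_α·H).
log₁₀(t₂/t₁) = 0.056 × (1+0.89) / (0.037×3.5) = 0.8173
t₂ = t₁ × 10^0.8173 = 4 × 6.566 = 26.26 years

t₂ ≈ 26.3 years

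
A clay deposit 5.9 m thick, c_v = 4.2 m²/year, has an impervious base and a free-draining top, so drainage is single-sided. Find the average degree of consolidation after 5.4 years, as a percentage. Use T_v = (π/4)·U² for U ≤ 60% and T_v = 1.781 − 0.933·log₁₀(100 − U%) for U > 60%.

U ≈ 83.8 %

Drainage path length: H_d = H = 5.9 m (single drainage).
T_v = c_v·t/H_d² = 4.2×5.4/5.9² = 0.65154.
T_v = 0.65154 corresponds to the U > 60% branch:
U = 1 − 10^((1.781 − T_v)/0.933)/100 = 0.8376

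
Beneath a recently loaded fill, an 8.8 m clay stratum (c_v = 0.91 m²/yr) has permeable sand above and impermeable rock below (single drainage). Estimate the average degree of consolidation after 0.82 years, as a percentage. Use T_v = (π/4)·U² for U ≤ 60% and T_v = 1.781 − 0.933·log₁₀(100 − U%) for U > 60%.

Drainage path length: H_d = H = 8.8 m (single drainage).
T_v = c_v·t/H_d² = 0.91×0.82/8.8² = 0.0096358.
T_v = 0.0096358 corresponds to the U ≤ 60% branch:
U = √(4T_v/π) = 0.1108

U ≈ 11.1 %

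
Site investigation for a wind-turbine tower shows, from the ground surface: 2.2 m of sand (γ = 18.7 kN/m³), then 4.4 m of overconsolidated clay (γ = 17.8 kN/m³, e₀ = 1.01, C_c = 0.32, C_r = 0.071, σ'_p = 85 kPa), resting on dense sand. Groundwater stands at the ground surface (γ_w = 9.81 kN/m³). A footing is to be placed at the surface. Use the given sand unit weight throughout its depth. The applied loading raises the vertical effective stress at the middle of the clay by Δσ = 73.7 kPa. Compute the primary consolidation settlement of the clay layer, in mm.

Mid-depth of clay below the ground surface: z = 2.2 + 4.4/2 = 4.4 m.
Total vertical stress at mid-clay: σ_v = 18.7×2.2 + 17.8×2.2 = 80.3 kPa.
Pore pressure: u = 9.81×(4.4 − 0) = 43.164 kPa.
Initial effective stress: σ'_0 = σ_v − u = 80.3 − 43.164 = 37.136 kPa.
Final effective stress: σ'_f = 37.136 + 73.7 = 110.84 kPa.
σ'_f = 110.84 > σ'_p = 85 kPa, so the stress path crosses the preconsolidation pressure — recompression up to σ'_p, then virgin compression beyond:
S_c = H/(1+e₀)·[C_r·log₁₀(σ'_p/σ'_0) + C_c·log₁₀(σ'_f/σ'_p)]
    = 4.4/2.01 × [0.071×log₁₀(85/37.136) + 0.32×log₁₀(110.84/85)]
    = 2.1891 × [0.025533 + 0.036889] = 0.1366 m

S_c ≈ 137 mm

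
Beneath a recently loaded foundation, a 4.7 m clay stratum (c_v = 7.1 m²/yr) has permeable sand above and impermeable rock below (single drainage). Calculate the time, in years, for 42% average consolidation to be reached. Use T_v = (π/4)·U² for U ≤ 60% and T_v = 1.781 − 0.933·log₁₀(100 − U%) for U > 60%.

t ≈ 0.431 years

Drainage path length: H_d = H = 4.7 m (single drainage).
U ≤ 60%: T_v = (π/4)·U² = (π/4)×0.42² = 0.13854.
t = T_v·H_d²/c_v = 0.13854×4.7²/7.1 = 0.431 years.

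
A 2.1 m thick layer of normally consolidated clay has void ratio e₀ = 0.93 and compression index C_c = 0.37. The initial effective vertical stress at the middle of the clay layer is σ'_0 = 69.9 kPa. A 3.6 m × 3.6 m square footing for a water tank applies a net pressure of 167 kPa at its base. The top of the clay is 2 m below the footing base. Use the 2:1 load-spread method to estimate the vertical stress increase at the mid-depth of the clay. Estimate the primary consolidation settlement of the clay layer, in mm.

S_c ≈ 92.8 mm

Mid-depth of clay below the footing base: z = 2 + 2.1/2 = 3.05 m.
Stress increase at mid-clay by the 2:1 spreading method:
Δσ = qBL/((B+z)(L+z)) = 167×3.6×3.6/((3.6+3.05)(3.6+3.05)) = 48.942 kPa
Final effective stress: σ'_f = σ'_0 + Δσ = 69.9 + 48.942 = 118.84 kPa.
Normally consolidated clay, so the full stress increment lies on the virgin compression line:
S_c = C_c·H/(1+e₀)·log₁₀(σ'_f/σ'_0) = 0.37×2.1/(1+0.93)×log₁₀(118.84/69.9)
    = 0.40259 × 0.23049 = 0.09279 m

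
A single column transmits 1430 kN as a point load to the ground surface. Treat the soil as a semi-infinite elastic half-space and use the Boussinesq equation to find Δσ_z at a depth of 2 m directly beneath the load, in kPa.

Δσ_z ≈ 171 kPa

Boussinesq vertical stress below a point load on an elastic half-space:
Δσ_z = 3P/(2πz²) · [1 + (r/z)²]^(−5/2)
r/z = 0/2 = 0; [1+(r/z)²]^(−5/2) = 1.
Δσ_z = 3×1430/(2π×2²) × 1 = 170.69 × 1 = 170.7 kPa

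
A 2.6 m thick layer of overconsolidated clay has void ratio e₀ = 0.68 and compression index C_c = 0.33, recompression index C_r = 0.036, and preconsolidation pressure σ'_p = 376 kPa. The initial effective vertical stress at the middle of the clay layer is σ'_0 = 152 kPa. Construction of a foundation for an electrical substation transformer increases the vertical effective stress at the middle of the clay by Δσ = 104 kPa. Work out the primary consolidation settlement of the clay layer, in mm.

S_c ≈ 12.6 mm

Final effective stress: σ'_f = 152 + 104 = 256 kPa.
σ'_f = 256 ≤ σ'_p = 376 kPa, so the clay remains overconsolidated and only the recompression index applies:
S_c = C_r·H/(1+e₀)·log₁₀(σ'_f/σ'_0) = 0.036×2.6/1.68×log₁₀(256/152)
    = 0.055714 × 0.2264 = 0.01261 m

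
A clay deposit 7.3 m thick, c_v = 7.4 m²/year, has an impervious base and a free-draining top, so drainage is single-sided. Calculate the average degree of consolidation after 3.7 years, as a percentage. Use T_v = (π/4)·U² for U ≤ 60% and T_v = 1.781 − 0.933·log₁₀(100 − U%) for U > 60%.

Drainage path length: H_d = H = 7.3 m (single drainage).
T_v = c_v·t/H_d² = 7.4×3.7/7.3² = 0.51379.
T_v = 0.51379 corresponds to the U > 60% branch:
U = 1 − 10^((1.781 − T_v)/0.933)/100 = 0.7719

U ≈ 77.2 %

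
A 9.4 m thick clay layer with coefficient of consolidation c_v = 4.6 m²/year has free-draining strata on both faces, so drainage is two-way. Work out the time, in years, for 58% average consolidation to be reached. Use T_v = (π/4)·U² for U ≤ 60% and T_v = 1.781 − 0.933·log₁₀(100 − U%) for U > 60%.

Drainage path length: H_d = H/2 = 4.7 m (double drainage).
U ≤ 60%: T_v = (π/4)·U² = (π/4)×0.58² = 0.26421.
t = T_v·H_d²/c_v = 0.26421×4.7²/4.6 = 1.269 years.

t ≈ 1.27 years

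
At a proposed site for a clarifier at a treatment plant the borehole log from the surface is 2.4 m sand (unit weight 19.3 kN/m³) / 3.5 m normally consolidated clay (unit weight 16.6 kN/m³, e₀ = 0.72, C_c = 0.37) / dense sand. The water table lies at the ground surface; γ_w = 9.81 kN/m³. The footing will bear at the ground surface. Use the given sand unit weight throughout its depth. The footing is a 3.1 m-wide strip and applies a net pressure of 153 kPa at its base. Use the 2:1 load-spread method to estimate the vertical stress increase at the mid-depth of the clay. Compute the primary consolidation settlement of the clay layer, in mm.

Mid-depth of clay below the ground surface: z = 2.4 + 3.5/2 = 4.15 m.
Total vertical stress at mid-clay: σ_v = 19.3×2.4 + 16.6×1.75 = 75.37 kPa.
Pore pressure: u = 9.81×(4.15 − 0) = 40.712 kPa.
Initial effective stress: σ'_0 = σ_v − u = 75.37 − 40.712 = 34.658 kPa.
Stress increase at mid-clay by the 2:1 spreading method:
Δσ = qB/(B+z) = 153×3.1/(3.1+4.15) = 65.421 kPa
Final effective stress: σ'_f = σ'_0 + Δσ = 34.658 + 65.421 = 100.08 kPa.
Normally consolidated clay, so the full stress increment lies on the virgin compression line:
S_c = C_c·H/(1+e₀)·log₁₀(σ'_f/σ'_0) = 0.37×3.5/(1+0.72)×log₁₀(100.08/34.658)
    = 0.75291 × 0.46054 = 0.3467 m

S_c ≈ 347 mm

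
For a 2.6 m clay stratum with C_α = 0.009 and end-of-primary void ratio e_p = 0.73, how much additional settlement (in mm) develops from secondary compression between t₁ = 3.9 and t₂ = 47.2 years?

Secondary compression: S_s = C_α·H/(1+e_p)·log₁₀(t₂/t₁)
S_s = 0.009×2.6/(1+0.73)×log₁₀(47.2/3.9)
    = 0.01353 × 1.083 = 0.01465 m

S_s ≈ 14.6 mm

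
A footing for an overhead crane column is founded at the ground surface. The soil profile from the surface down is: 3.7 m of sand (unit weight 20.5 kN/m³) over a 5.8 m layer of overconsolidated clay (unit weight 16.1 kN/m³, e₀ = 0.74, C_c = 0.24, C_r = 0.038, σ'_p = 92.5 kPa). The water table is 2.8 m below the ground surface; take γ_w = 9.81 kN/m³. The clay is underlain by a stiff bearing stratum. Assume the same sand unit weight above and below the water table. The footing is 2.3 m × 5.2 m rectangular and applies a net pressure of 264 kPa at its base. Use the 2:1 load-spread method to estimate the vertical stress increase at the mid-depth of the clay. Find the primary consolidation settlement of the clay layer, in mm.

S_c ≈ 81.1 mm

Mid-depth of clay below the ground surface: z = 3.7 + 5.8/2 = 6.6 m.
Total vertical stress at mid-clay: σ_v = 20.5×3.7 + 16.1×2.9 = 122.54 kPa.
Pore pressure: u = 9.81×(6.6 − 2.8) = 37.278 kPa.
Initial effective stress: σ'_0 = σ_v − u = 122.54 − 37.278 = 85.262 kPa.
Stress increase at mid-clay by the 2:1 spreading method:
Δσ = qBL/((B+z)(L+z)) = 264×2.3×5.2/((2.3+6.6)(5.2+6.6)) = 30.065 kPa
Final effective stress: σ'_f = 85.262 + 30.065 = 115.33 kPa.
σ'_f = 115.33 > σ'_p = 92.5 kPa, so the stress path crosses the preconsolidation pressure — recompression up to σ'_p, then virgin compression beyond:
S_c = H/(1+e₀)·[C_r·log₁₀(σ'_p/σ'_0) + C_c·log₁₀(σ'_f/σ'_p)]
    = 5.8/1.74 × [0.038×log₁₀(92.5/85.262) + 0.24×log₁₀(115.33/92.5)]
    = 3.3333 × [0.0013447 + 0.022992] = 0.08112 m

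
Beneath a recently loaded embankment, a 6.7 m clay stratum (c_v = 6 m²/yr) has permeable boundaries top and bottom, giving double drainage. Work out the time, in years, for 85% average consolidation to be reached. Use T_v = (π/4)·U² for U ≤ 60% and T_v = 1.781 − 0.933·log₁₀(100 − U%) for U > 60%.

Drainage path length: H_d = H/2 = 3.35 m (double drainage).
U > 60%: T_v = 1.781 − 0.933·log₁₀(100 − 85) = 0.68371.
t = T_v·H_d²/c_v = 0.68371×3.35²/6 = 1.279 years.

t ≈ 1.28 years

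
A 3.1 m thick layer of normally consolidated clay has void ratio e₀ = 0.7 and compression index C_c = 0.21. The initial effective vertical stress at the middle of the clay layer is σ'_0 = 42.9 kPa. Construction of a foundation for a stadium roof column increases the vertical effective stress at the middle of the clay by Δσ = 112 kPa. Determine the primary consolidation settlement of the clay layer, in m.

Final effective stress: σ'_f = σ'_0 + Δσ = 42.9 + 112 = 154.9 kPa.
Normally consolidated clay, so the full stress increment lies on the virgin compression line:
S_c = C_c·H/(1+e₀)·log₁₀(σ'_f/σ'_0) = 0.21×3.1/(1+0.7)×log₁₀(154.9/42.9)
    = 0.38294 × 0.55759 = 0.2135 m

S_c ≈ 0.214 m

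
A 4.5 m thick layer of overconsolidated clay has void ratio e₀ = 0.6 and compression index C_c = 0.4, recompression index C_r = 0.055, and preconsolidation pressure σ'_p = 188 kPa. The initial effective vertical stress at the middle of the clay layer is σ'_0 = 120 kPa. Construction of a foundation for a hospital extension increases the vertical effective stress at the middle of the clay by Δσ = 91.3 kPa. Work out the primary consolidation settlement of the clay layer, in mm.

Final effective stress: σ'_f = 120 + 91.3 = 211.3 kPa.
σ'_f = 211.3 > σ'_p = 188 kPa, so the stress path crosses the preconsolidation pressure — recompression up to σ'_p, then virgin compression beyond:
S_c = H/(1+e₀)·[C_r·log₁₀(σ'_p/σ'_0) + C_c·log₁₀(σ'_f/σ'_p)]
    = 4.5/1.6 × [0.055×log₁₀(188/120) + 0.4×log₁₀(211.3/188)]
    = 2.8125 × [0.010724 + 0.020297] = 0.08725 m

S_c ≈ 87.2 mm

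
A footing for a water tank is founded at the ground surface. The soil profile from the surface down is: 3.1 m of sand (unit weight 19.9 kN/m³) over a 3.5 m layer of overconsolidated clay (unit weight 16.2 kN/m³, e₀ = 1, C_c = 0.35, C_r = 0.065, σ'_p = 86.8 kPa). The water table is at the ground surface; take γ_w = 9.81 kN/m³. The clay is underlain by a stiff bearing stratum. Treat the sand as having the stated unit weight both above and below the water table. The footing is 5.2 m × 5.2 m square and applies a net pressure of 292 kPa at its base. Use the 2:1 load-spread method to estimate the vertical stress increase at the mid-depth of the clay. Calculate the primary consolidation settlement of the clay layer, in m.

Mid-depth of clay below the ground surface: z = 3.1 + 3.5/2 = 4.85 m.
Total vertical stress at mid-clay: σ_v = 19.9×3.1 + 16.2×1.75 = 90.04 kPa.
Pore pressure: u = 9.81×(4.85 − 0) = 47.578 kPa.
Initial effective stress: σ'_0 = σ_v − u = 90.04 − 47.578 = 42.462 kPa.
Stress increase at mid-clay by the 2:1 spreading method:
Δσ = qBL/((B+z)(L+z)) = 292×5.2×5.2/((5.2+4.85)(5.2+4.85)) = 78.173 kPa
Final effective stress: σ'_f = 42.462 + 78.173 = 120.64 kPa.
σ'_f = 120.64 > σ'_p = 86.8 kPa, so the stress path crosses the preconsolidation pressure — recompression up to σ'_p, then virgin compression beyond:
S_c = H/(1+e₀)·[C_r·log₁₀(σ'_p/σ'_0) + C_c·log₁₀(σ'_f/σ'_p)]
    = 3.5/2 × [0.065×log₁₀(86.8/42.462) + 0.35×log₁₀(120.64/86.8)]
    = 1.75 × [0.020184 + 0.05004] = 0.1229 m

S_c ≈ 0.123 m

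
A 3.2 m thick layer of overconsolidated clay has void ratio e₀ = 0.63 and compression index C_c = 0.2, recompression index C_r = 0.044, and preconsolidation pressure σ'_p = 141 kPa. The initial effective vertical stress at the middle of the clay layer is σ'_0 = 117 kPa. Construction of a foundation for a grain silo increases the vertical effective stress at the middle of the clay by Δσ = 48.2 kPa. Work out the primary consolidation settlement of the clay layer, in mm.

Final effective stress: σ'_f = 117 + 48.2 = 165.2 kPa.
σ'_f = 165.2 > σ'_p = 141 kPa, so the stress path crosses the preconsolidation pressure — recompression up to σ'_p, then virgin compression beyond:
S_c = H/(1+e₀)·[C_r·log₁₀(σ'_p/σ'_0) + C_c·log₁₀(σ'_f/σ'_p)]
    = 3.2/1.63 × [0.044×log₁₀(141/117) + 0.2×log₁₀(165.2/141)]
    = 1.9632 × [0.0035655 + 0.013758] = 0.03401 m

S_c ≈ 34 mm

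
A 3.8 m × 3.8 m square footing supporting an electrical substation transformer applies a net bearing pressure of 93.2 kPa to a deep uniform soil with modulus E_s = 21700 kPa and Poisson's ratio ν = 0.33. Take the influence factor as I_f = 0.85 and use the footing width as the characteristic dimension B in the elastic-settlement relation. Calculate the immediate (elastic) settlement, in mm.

S_e ≈ 12.4 mm

Immediate (elastic) settlement: S_e = q·B·(1−ν²)/E_s · I_f.
S_e = 93.2 × 3.8 × (1 − 0.33²) / 21700 × 0.85
    = 93.2 × 3.8 × 0.8911 / 21700 × 0.85
    = 0.01236 m = 12.36 mm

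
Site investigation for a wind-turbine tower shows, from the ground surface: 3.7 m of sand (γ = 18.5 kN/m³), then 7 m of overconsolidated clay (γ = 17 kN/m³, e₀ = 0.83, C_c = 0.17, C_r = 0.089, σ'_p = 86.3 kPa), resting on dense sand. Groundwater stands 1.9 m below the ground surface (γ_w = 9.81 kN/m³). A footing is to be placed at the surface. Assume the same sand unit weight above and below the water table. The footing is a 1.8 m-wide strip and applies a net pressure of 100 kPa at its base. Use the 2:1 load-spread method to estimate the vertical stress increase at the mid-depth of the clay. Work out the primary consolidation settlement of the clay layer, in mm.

S_c ≈ 48.8 mm

Mid-depth of clay below the ground surface: z = 3.7 + 7/2 = 7.2 m.
Total vertical stress at mid-clay: σ_v = 18.5×3.7 + 17×3.5 = 127.95 kPa.
Pore pressure: u = 9.81×(7.2 − 1.9) = 51.993 kPa.
Initial effective stress: σ'_0 = σ_v − u = 127.95 − 51.993 = 75.957 kPa.
Stress increase at mid-clay by the 2:1 spreading method:
Δσ = qB/(B+z) = 100×1.8/(1.8+7.2) = 20 kPa
Final effective stress: σ'_f = 75.957 + 20 = 95.957 kPa.
σ'_f = 95.957 > σ'_p = 86.3 kPa, so the stress path crosses the preconsolidation pressure — recompression up to σ'_p, then virgin compression beyond:
S_c = H/(1+e₀)·[C_r·log₁₀(σ'_p/σ'_0) + C_c·log₁₀(σ'_f/σ'_p)]
    = 7/1.83 × [0.089×log₁₀(86.3/75.957) + 0.17×log₁₀(95.957/86.3)]
    = 3.8251 × [0.0049344 + 0.0078312] = 0.04883 m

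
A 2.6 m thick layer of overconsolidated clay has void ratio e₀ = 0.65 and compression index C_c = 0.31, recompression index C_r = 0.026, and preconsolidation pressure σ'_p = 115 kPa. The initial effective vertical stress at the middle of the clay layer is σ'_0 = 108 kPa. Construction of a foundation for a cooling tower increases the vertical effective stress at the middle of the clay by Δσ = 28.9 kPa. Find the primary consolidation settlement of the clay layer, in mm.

S_c ≈ 38.1 mm

Final effective stress: σ'_f = 108 + 28.9 = 136.9 kPa.
σ'_f = 136.9 > σ'_p = 115 kPa, so the stress path crosses the preconsolidation pressure — recompression up to σ'_p, then virgin compression beyond:
S_c = H/(1+e₀)·[C_r·log₁₀(σ'_p/σ'_0) + C_c·log₁₀(σ'_f/σ'_p)]
    = 2.6/1.65 × [0.026×log₁₀(115/108) + 0.31×log₁₀(136.9/115)]
    = 1.5758 × [0.00070913 + 0.023469] = 0.0381 m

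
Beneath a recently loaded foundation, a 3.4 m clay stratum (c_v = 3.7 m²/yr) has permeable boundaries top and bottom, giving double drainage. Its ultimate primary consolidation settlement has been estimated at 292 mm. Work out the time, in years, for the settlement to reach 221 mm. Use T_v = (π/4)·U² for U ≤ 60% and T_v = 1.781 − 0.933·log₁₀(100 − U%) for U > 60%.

t ≈ 0.381 years

Drainage path length: H_d = H/2 = 1.7 m (double drainage).
U = S(t)/S_ult = 221/292 = 0.7568.
U > 60%: T_v = 1.781 − 0.933·log₁₀(100 − 75.685) = 0.48798.
t = T_v·H_d²/c_v = 0.48798×1.7²/3.7 = 0.3812 years.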